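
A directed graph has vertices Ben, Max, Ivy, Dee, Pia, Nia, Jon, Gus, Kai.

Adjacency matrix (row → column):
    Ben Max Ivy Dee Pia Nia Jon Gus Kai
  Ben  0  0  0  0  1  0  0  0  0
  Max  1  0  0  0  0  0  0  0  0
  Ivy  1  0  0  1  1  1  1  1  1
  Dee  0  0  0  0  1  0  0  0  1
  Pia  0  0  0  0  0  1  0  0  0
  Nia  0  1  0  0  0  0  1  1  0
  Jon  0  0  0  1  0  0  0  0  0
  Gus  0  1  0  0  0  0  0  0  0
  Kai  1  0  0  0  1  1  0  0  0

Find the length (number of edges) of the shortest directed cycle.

For each vertex v, BFS finds the shortest path from v back to v.
The shortest such closed walk is Jon → Dee → Kai → Nia → Jon, length 4.

4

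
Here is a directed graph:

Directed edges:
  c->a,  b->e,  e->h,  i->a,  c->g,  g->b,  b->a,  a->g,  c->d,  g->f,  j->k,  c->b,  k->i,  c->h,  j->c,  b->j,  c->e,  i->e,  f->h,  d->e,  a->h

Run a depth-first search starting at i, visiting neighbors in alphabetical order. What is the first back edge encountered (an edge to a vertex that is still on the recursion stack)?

b->a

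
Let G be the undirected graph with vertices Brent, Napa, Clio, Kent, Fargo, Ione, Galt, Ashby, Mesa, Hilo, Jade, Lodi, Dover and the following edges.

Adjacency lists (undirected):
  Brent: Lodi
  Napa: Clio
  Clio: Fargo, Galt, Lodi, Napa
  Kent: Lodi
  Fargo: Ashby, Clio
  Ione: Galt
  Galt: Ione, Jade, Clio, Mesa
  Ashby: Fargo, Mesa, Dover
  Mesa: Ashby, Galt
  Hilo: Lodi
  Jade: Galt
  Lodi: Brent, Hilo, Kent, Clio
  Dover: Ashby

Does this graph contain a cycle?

Yes

DFS, tracking each vertex's parent; an edge to a visited non-parent vertex closes a cycle.
Start from Mesa:
visit Mesa (parent –)
  visit Ashby (parent Mesa)
    visit Fargo (parent Ashby)
      Fargo–Ashby: parent, skip
      visit Clio (parent Fargo)
        Clio–Fargo: parent, skip
        visit Galt (parent Clio)
          visit Ione (parent Galt)
            Ione–Galt: parent, skip
          visit Jade (parent Galt)
            Jade–Galt: parent, skip
          Galt–Clio: parent, skip
          Galt–Mesa: Mesa visited and ≠ parent → cycle
Cycle: Mesa – Ashby – Fargo – Clio – Galt – Mesa.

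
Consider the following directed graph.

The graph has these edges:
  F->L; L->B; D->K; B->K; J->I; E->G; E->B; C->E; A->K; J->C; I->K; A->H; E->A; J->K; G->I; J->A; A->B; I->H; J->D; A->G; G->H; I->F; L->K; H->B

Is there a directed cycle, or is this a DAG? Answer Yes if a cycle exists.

DFS with white/gray/black marking, starting from C:
C gray
  E gray
    G gray
      I gray
        F gray
          L gray
            K gray
            K black
            B gray
              B→K: K black — skip
            B black
          L black
        F black
        H gray
          H→B: B black — skip
        H black
        I→K: K black — skip
      I black
      G→H: H black — skip
    G black
    A gray
      A→H: H black — skip
      A→K: K black — skip
      A→G: G black — skip
      A→B: B black — skip
    A black
    E→B: B black — skip
  E black
C black
D gray
  D→K: K black — skip
D black
J gray
  J→I: I black — skip
  J→A: A black — skip
  J→K: K black — skip
  J→C: C black — skip
  J→D: D black — skip
J black
Every edge goes to a white or black vertex — no back edge, so the graph is acyclic.

No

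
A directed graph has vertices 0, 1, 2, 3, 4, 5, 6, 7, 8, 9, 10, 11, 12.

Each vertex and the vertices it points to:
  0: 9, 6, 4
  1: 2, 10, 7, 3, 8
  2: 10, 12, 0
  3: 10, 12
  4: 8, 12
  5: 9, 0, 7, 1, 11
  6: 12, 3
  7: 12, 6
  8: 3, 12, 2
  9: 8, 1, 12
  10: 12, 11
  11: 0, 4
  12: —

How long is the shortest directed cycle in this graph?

For each vertex v, BFS finds the shortest path from v back to v.
The shortest such closed walk is 0 → 9 → 1 → 2 → 0, length 4.

4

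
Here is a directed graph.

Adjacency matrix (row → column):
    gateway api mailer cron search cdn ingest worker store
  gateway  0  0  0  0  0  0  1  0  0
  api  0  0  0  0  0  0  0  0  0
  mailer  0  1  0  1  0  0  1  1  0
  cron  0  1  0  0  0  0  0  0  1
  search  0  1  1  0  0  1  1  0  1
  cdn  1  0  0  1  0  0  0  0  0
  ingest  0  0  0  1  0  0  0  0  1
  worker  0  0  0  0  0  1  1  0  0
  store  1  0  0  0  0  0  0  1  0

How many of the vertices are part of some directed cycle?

6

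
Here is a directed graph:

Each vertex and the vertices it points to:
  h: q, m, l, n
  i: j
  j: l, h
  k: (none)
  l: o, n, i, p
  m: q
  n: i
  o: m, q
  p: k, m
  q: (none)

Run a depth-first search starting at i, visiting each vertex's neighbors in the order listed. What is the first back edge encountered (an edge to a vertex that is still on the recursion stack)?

n->i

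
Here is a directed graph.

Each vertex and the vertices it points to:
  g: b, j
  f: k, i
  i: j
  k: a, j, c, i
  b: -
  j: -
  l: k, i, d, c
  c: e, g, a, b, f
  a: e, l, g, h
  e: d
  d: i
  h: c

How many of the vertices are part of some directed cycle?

6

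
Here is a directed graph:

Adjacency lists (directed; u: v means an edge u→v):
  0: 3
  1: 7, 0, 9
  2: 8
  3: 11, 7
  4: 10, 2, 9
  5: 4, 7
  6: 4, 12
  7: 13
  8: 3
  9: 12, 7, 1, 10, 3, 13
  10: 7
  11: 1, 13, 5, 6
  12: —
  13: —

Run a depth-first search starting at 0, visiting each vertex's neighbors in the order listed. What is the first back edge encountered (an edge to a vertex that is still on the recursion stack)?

1->0

DFS from 0 (visiting each vertex's neighbors in the order listed); mark gray on enter, black on exit:
0 gray
  3 gray
    11 gray
      1 gray
        7 gray
          13 gray
          13 black
        7 black
        1→0: 0 is gray → back edge
First back edge: 1 → 0.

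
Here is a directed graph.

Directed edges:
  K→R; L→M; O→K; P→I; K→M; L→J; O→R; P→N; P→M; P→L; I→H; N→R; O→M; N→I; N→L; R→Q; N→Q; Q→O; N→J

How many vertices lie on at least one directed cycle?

A vertex is on a directed cycle iff it belongs to a strongly connected component of size ≥ 2 (or has a self-loop).
The vertices on cycles are {K, O, Q, R} — 4 in total.

4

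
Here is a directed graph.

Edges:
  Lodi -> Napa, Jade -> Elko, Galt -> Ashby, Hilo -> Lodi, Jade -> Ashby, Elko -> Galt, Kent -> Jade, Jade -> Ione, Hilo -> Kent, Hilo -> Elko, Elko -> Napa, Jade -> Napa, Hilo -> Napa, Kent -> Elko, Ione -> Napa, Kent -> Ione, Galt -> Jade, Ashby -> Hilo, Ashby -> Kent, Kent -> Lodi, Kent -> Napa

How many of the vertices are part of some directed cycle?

6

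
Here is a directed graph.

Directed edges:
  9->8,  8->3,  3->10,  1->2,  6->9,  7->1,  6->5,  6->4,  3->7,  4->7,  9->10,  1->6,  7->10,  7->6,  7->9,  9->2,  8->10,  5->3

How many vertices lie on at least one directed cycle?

A vertex is on a directed cycle iff it belongs to a strongly connected component of size ≥ 2 (or has a self-loop).
The vertices on cycles are {1, 3, 4, 5, 6, 7, 8, 9} — 8 in total.

8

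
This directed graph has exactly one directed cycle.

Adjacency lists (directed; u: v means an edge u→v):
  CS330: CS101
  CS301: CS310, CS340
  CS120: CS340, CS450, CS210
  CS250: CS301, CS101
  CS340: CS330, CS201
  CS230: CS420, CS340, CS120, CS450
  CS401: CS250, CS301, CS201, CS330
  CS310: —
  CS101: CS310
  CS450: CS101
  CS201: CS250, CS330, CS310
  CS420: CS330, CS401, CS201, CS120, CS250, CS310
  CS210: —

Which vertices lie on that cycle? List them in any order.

DFS with gray/black marking from CS301:
CS301 gray
  CS310 gray
  CS310 black
  CS340 gray
    CS330 gray
      CS101 gray
        CS101→CS310: CS310 black — skip
      CS101 black
    CS330 black
    CS201 gray
      CS250 gray
        CS250→CS301: CS301 is gray → back edge
Back edge closes the cycle CS301 → CS340 → CS201 → CS250 → CS301; its vertices are {CS201, CS250, CS301, CS340}.

CS201, CS250, CS301, CS340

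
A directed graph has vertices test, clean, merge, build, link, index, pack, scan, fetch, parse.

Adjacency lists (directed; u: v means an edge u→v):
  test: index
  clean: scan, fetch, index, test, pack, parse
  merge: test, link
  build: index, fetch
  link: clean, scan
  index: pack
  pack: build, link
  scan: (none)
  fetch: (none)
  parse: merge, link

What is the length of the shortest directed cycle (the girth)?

3

For each vertex v, BFS finds the shortest path from v back to v.
The shortest such closed walk is pack → link → clean → pack, length 3.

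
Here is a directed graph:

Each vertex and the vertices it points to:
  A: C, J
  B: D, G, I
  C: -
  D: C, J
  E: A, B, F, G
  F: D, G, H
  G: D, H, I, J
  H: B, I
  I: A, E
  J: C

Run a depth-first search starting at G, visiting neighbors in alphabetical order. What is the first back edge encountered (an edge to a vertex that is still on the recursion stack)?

B→G

DFS from G (visiting neighbors in alphabetical order); mark gray on enter, black on exit:
G gray
  D gray
    C gray
    C black
    J gray
      J→C: C black — skip
    J black
  D black
  H gray
    B gray
      B→D: D black — skip
      B→G: G is gray → back edge
First back edge: B → G.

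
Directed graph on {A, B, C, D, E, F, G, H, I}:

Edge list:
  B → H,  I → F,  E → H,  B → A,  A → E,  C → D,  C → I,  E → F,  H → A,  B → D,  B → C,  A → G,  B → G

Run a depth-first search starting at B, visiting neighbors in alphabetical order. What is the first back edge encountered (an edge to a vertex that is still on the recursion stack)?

H→A

DFS from B (visiting neighbors in alphabetical order); mark gray on enter, black on exit:
B gray
  A gray
    E gray
      F gray
      F black
      H gray
        H→A: A is gray → back edge
First back edge: H → A.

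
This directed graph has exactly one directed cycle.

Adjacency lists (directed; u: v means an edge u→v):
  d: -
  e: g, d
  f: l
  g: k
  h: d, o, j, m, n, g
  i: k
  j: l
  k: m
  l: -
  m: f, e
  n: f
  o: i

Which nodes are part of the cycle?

DFS with gray/black marking from m:
m gray
  f gray
    l gray
    l black
  f black
  e gray
    g gray
      k gray
        k→m: m is gray → back edge
Back edge closes the cycle m → e → g → k → m; its vertices are {e, g, k, m}.

e, g, k, m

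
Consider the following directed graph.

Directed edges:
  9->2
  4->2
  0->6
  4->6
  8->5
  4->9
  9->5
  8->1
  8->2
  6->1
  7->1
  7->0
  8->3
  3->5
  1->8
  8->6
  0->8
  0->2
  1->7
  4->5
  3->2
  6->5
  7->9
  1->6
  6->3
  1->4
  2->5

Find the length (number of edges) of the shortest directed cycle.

2

For each vertex v, BFS finds the shortest path from v back to v.
The shortest such closed walk is 7 → 1 → 7, length 2.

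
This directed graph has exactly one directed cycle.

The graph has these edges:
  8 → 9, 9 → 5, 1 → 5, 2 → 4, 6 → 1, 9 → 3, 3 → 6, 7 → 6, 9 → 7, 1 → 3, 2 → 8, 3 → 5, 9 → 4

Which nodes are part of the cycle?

1, 3, 6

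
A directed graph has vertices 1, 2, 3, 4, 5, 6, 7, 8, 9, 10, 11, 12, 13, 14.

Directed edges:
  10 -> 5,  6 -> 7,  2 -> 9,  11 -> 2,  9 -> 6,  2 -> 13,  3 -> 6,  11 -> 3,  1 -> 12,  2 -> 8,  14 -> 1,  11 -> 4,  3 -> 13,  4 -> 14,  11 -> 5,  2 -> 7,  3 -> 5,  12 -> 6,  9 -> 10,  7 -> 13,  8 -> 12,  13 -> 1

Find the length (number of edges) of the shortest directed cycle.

5

For each vertex v, BFS finds the shortest path from v back to v.
The shortest such closed walk is 13 → 1 → 12 → 6 → 7 → 13, length 5.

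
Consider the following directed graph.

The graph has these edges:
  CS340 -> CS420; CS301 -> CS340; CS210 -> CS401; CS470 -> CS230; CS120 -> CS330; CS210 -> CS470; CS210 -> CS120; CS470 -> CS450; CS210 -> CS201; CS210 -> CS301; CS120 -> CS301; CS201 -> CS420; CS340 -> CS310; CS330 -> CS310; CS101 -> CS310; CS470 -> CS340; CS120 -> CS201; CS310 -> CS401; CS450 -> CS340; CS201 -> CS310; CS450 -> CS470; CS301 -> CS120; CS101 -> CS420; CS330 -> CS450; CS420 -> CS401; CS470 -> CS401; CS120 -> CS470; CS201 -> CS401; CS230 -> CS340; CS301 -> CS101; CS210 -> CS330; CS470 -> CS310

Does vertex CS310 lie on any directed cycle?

CS310 lies on a cycle iff there is a path from CS310 back to itself.
Exploring from CS310, it never reaches itself; equivalently, its strongly connected component is a singleton.

No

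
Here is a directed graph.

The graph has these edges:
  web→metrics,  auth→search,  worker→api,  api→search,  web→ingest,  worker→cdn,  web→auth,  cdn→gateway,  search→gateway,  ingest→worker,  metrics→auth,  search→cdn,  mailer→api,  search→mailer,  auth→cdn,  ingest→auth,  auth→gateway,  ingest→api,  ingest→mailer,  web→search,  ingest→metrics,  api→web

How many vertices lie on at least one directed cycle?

8

A vertex is on a directed cycle iff it belongs to a strongly connected component of size ≥ 2 (or has a self-loop).
The vertices on cycles are {api, web, auth, ingest, mailer, search, worker, metrics} — 8 in total.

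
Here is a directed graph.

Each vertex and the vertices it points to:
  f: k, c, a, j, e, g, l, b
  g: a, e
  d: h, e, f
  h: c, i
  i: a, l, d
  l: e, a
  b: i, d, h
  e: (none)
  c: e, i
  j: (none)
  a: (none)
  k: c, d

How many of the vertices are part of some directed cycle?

A vertex is on a directed cycle iff it belongs to a strongly connected component of size ≥ 2 (or has a self-loop).
The vertices on cycles are {b, c, d, f, h, i, k} — 7 in total.

7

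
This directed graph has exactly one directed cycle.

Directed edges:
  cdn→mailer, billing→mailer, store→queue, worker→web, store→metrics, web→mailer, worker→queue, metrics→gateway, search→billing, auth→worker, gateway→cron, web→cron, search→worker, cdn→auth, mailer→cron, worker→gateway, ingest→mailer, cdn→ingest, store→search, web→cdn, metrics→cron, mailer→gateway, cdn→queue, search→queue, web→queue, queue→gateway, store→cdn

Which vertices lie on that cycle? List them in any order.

cdn, web, auth, worker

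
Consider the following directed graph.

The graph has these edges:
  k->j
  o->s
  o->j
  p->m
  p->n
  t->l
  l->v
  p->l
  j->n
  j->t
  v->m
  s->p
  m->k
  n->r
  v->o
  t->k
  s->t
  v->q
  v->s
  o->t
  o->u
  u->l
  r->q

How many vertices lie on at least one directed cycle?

10

A vertex is on a directed cycle iff it belongs to a strongly connected component of size ≥ 2 (or has a self-loop).
The vertices on cycles are {j, k, l, m, o, p, s, t, u, v} — 10 in total.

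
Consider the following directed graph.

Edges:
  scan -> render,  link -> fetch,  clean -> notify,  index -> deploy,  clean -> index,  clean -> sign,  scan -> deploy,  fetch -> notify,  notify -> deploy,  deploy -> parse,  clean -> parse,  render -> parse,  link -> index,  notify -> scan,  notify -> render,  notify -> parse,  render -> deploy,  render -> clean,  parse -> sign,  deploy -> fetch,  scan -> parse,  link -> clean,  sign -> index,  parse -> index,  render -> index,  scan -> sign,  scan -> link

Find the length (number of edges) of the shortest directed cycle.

3

For each vertex v, BFS finds the shortest path from v back to v.
The shortest such closed walk is fetch → notify → deploy → fetch, length 3.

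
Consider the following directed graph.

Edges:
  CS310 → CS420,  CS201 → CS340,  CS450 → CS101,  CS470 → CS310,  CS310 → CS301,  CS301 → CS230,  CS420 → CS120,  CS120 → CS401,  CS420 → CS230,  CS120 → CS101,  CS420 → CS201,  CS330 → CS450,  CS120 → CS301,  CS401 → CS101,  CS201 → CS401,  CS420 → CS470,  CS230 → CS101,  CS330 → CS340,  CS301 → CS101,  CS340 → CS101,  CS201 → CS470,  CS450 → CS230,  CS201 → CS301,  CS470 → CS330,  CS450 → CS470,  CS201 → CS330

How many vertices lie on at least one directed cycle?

6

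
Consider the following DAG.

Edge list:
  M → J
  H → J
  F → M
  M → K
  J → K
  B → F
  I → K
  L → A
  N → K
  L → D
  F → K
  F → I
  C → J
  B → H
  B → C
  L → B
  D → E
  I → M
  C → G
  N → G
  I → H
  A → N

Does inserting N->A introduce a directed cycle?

Yes

Adding N→A creates a cycle iff A can already reach N.
Path from A: A → N.
So A → … → N → A is a cycle.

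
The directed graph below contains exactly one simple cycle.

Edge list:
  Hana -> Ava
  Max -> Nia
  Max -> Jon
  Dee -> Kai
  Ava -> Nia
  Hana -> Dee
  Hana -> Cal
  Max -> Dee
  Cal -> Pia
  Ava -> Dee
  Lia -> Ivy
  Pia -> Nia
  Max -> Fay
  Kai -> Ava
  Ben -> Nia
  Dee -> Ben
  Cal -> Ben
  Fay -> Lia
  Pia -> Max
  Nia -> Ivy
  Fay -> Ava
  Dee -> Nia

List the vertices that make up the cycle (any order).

Ava, Dee, Kai

DFS with gray/black marking from Dee:
Dee gray
  Nia gray
    Ivy gray
    Ivy black
  Nia black
  Kai gray
    Ava gray
      Ava→Dee: Dee is gray → back edge
Back edge closes the cycle Dee → Kai → Ava → Dee; its vertices are {Ava, Dee, Kai}.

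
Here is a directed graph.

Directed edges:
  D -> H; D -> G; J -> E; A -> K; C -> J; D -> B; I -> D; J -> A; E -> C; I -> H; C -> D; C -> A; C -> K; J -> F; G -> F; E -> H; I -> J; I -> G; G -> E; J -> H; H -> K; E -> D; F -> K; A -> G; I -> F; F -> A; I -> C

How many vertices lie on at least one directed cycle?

7

A vertex is on a directed cycle iff it belongs to a strongly connected component of size ≥ 2 (or has a self-loop).
The vertices on cycles are {A, C, D, E, F, G, J} — 7 in total.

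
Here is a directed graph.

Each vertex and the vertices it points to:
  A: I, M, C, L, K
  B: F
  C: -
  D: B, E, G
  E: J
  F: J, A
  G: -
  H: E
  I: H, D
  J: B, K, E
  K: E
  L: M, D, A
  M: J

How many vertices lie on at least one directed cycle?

A vertex is on a directed cycle iff it belongs to a strongly connected component of size ≥ 2 (or has a self-loop).
The vertices on cycles are {A, B, D, E, F, H, I, J, K, L, M} — 11 in total.

11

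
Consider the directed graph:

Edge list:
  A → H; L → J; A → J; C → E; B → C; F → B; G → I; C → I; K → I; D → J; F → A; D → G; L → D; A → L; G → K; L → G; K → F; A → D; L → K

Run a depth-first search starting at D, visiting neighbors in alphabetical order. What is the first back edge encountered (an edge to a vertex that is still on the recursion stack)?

A->D

DFS from D (visiting neighbors in alphabetical order); mark gray on enter, black on exit:
D gray
  G gray
    I gray
    I black
    K gray
      F gray
        A gray
          A→D: D is gray → back edge
First back edge: A → D.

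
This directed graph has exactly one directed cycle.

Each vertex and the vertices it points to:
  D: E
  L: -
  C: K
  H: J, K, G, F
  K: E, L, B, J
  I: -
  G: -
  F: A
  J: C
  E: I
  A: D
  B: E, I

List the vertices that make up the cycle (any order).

C, J, K

DFS with gray/black marking from K:
K gray
  E gray
    I gray
    I black
  E black
  L gray
  L black
  B gray
    B→E: E black — skip
    B→I: I black — skip
  B black
  J gray
    C gray
      C→K: K is gray → back edge
Back edge closes the cycle K → J → C → K; its vertices are {C, J, K}.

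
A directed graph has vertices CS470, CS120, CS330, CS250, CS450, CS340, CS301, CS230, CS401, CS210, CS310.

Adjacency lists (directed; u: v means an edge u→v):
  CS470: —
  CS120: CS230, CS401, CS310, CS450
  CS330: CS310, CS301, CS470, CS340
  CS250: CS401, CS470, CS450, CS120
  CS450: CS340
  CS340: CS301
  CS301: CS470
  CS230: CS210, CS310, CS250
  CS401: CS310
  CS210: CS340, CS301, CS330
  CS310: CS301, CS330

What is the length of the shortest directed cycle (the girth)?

2

For each vertex v, BFS finds the shortest path from v back to v.
The shortest such closed walk is CS330 → CS310 → CS330, length 2.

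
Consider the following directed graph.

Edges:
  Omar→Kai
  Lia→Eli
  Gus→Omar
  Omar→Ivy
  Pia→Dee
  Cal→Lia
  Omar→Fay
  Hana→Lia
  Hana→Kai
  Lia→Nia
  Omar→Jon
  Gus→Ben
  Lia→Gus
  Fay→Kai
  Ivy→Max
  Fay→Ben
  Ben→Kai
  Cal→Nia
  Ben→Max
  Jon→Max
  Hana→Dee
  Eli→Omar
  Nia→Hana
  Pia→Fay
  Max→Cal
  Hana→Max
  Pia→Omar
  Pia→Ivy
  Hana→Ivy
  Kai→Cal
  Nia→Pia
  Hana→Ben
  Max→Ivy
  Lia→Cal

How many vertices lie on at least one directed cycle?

A vertex is on a directed cycle iff it belongs to a strongly connected component of size ≥ 2 (or has a self-loop).
The vertices on cycles are {Ben, Cal, Eli, Fay, Gus, Ivy, Jon, Kai, Lia, Max, Nia, Pia, Hana, Omar} — 14 in total.

14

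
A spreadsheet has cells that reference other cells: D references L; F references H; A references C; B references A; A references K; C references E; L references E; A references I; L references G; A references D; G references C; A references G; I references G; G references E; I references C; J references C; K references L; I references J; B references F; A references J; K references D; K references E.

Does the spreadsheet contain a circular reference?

DFS with white/gray/black marking, starting from H:
H gray
H black
B gray
  A gray
    C gray
      E gray
      E black
    C black
    I gray
      I→C: C black — skip
      J gray
        J→C: C black — skip
      J black
      G gray
        G→E: E black — skip
        G→C: C black — skip
      G black
    I black
    A→J: J black — skip
    D gray
      L gray
        L→E: E black — skip
        L→G: G black — skip
      L black
    D black
    A→G: G black — skip
    K gray
      K→D: D black — skip
      K→L: L black — skip
      K→E: E black — skip
    K black
  A black
  F gray
    F→H: H black — skip
  F black
B black
Every edge goes to a white or black vertex — no back edge, so the graph is acyclic.

No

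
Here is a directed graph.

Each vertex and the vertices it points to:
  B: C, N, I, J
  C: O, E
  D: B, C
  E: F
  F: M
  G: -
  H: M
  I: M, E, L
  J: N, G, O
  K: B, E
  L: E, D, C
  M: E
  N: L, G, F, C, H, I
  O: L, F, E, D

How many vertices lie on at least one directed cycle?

A vertex is on a directed cycle iff it belongs to a strongly connected component of size ≥ 2 (or has a self-loop).
The vertices on cycles are {B, C, D, E, F, I, J, L, M, N, O} — 11 in total.

11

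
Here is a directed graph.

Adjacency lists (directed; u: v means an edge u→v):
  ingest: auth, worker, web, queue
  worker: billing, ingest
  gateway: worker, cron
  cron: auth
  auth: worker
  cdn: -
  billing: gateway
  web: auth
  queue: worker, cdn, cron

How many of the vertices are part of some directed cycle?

8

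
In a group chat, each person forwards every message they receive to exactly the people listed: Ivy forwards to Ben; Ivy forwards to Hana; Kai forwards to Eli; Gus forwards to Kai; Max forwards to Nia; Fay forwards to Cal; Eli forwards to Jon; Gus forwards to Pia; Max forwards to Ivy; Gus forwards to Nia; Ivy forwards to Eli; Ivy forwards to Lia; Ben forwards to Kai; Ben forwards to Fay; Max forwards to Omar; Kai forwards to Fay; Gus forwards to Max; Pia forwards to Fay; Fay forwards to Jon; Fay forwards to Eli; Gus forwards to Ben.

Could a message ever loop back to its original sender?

DFS with white/gray/black marking, starting from Omar:
Omar gray
Omar black
Ben gray
  Kai gray
    Eli gray
      Jon gray
      Jon black
    Eli black
    Fay gray
      Fay→Jon: Jon black — skip
      Fay→Eli: Eli black — skip
      Cal gray
      Cal black
    Fay black
  Kai black
  Ben→Fay: Fay black — skip
Ben black
Ivy gray
  Lia gray
  Lia black
  Hana gray
  Hana black
  Ivy→Eli: Eli black — skip
  Ivy→Ben: Ben black — skip
Ivy black
Gus gray
  Pia gray
    Pia→Fay: Fay black — skip
  Pia black
  Max gray
    Max→Omar: Omar black — skip
    Max→Ivy: Ivy black — skip
    Nia gray
    Nia black
  Max black
  Gus→Nia: Nia black — skip
  Gus→Ben: Ben black — skip
  Gus→Kai: Kai black — skip
Gus black
Every edge goes to a white or black vertex — no back edge, so the graph is acyclic.

No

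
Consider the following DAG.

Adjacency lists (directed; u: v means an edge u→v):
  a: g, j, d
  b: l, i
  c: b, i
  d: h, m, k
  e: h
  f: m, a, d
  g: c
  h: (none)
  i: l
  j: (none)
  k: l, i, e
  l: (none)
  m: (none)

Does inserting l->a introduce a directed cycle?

Yes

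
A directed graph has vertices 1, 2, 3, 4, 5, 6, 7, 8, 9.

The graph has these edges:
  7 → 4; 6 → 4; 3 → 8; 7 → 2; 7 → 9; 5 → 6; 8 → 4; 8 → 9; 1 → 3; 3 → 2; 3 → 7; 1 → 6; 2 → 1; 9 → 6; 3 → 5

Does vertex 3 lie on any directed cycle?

3 is on a cycle iff 3 can reach itself via ≥1 edge.
3 → 2 → 1 → 3 — yes.

Yes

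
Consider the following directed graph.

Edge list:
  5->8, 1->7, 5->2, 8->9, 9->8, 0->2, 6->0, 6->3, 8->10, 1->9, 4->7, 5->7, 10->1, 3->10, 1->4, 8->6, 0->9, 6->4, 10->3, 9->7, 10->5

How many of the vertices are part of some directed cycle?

8

A vertex is on a directed cycle iff it belongs to a strongly connected component of size ≥ 2 (or has a self-loop).
The vertices on cycles are {0, 1, 3, 5, 6, 8, 9, 10} — 8 in total.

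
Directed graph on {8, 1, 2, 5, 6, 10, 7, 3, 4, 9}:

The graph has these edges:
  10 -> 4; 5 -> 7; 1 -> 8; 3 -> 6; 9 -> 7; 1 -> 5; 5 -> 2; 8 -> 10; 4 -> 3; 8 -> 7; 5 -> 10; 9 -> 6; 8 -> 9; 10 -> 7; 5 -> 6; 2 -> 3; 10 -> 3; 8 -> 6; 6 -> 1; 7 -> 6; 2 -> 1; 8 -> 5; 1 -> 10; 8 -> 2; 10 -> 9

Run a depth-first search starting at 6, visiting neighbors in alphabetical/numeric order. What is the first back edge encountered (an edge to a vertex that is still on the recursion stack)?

2->1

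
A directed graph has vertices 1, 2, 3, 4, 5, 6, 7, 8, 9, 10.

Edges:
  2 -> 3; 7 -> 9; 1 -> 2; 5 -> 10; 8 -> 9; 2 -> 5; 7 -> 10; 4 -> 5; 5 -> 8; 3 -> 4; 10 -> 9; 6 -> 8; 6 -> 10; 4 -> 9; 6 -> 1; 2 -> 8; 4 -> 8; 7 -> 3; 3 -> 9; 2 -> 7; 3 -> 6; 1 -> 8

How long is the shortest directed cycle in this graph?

4

For each vertex v, BFS finds the shortest path from v back to v.
The shortest such closed walk is 3 → 6 → 1 → 2 → 3, length 4.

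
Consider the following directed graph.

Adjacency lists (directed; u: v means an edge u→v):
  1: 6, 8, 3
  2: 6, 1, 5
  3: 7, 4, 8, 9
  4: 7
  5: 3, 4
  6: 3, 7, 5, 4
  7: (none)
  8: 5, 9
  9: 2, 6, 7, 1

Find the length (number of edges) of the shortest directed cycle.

3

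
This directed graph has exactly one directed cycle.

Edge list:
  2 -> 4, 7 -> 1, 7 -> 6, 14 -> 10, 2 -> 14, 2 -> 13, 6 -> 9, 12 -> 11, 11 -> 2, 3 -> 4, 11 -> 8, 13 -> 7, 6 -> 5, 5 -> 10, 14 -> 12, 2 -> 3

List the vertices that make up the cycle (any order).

2, 11, 12, 14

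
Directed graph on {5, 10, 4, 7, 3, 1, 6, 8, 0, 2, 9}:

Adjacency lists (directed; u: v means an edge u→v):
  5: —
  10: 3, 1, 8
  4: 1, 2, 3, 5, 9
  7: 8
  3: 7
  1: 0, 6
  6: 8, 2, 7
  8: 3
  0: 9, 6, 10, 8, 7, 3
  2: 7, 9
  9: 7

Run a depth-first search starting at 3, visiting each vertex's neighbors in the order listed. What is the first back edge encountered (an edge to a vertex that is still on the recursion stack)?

8->3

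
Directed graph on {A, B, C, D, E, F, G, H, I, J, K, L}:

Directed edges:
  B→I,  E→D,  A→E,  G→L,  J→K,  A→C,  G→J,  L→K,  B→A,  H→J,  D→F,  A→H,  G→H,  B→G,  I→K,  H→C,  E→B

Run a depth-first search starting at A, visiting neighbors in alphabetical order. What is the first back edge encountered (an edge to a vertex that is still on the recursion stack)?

DFS from A (visiting neighbors in alphabetical order); mark gray on enter, black on exit:
A gray
  C gray
  C black
  E gray
    B gray
      B→A: A is gray → back edge
First back edge: B → A.

B->A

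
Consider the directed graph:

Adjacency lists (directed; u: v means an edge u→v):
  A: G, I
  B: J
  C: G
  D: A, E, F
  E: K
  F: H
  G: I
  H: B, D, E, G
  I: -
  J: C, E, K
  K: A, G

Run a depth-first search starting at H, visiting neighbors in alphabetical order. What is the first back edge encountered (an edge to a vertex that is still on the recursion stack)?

F->H

DFS from H (visiting neighbors in alphabetical order); mark gray on enter, black on exit:
H gray
  B gray
    J gray
      C gray
        G gray
          I gray
          I black
        G black
      C black
      E gray
        K gray
          A gray
            A→G: G black — skip
            A→I: I black — skip
          A black
          K→G: G black — skip
        K black
      E black
      J→K: K black — skip
    J black
  B black
  D gray
    D→A: A black — skip
    D→E: E black — skip
    F gray
      F→H: H is gray → back edge
First back edge: F → H.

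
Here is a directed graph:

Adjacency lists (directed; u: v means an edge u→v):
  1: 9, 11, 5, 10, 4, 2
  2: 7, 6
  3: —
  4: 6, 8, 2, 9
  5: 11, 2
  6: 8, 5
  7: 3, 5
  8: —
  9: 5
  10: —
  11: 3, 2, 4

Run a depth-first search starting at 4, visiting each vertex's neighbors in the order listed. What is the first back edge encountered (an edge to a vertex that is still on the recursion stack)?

DFS from 4 (visiting each vertex's neighbors in the order listed); mark gray on enter, black on exit:
4 gray
  6 gray
    8 gray
    8 black
    5 gray
      11 gray
        3 gray
        3 black
        2 gray
          7 gray
            7→3: 3 black — skip
            7→5: 5 is gray → back edge
First back edge: 7 → 5.

7→5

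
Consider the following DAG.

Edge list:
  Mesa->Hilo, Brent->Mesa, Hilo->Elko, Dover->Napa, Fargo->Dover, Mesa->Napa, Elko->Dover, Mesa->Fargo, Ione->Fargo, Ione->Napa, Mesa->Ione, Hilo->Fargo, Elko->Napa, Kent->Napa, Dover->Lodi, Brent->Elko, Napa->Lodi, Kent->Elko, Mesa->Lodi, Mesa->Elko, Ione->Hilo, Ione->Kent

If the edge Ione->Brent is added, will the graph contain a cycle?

Yes

Adding Ione→Brent creates a cycle iff Brent can already reach Ione.
Path from Brent: Brent → Mesa → Ione.
So Brent → … → Ione → Brent is a cycle.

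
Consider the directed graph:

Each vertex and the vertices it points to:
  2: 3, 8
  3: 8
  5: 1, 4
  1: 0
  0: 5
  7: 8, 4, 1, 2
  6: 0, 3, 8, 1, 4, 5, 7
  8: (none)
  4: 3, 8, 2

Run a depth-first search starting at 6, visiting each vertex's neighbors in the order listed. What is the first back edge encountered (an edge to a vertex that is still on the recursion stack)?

1->0

DFS from 6 (visiting each vertex's neighbors in the order listed); mark gray on enter, black on exit:
6 gray
  0 gray
    5 gray
      1 gray
        1→0: 0 is gray → back edge
First back edge: 1 → 0.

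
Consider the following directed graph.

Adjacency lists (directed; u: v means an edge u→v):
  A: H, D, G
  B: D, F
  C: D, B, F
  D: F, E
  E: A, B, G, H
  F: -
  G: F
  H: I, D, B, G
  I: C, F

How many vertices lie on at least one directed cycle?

7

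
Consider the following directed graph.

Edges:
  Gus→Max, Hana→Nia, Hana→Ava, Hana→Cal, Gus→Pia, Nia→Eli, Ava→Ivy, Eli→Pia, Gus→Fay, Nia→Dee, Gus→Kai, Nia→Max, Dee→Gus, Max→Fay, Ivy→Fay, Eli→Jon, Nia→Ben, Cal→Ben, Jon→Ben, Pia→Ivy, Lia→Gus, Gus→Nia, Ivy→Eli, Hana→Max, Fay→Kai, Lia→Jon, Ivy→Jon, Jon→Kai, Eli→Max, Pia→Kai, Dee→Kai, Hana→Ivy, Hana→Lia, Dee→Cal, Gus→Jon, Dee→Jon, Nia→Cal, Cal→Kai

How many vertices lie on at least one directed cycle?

A vertex is on a directed cycle iff it belongs to a strongly connected component of size ≥ 2 (or has a self-loop).
The vertices on cycles are {Dee, Eli, Gus, Ivy, Nia, Pia} — 6 in total.

6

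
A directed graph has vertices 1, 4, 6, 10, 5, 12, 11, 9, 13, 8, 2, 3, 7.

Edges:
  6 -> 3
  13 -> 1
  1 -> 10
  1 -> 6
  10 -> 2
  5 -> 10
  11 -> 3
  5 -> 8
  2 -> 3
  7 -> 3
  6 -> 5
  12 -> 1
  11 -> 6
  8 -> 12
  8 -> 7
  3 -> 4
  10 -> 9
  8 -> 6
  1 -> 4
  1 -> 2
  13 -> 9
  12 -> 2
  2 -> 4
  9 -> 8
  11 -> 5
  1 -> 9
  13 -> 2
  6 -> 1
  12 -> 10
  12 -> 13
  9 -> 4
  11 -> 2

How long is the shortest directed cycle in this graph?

2

For each vertex v, BFS finds the shortest path from v back to v.
The shortest such closed walk is 6 → 1 → 6, length 2.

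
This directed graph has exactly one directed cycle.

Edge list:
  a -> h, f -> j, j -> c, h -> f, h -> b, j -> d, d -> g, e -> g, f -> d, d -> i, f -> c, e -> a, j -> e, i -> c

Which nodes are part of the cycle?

a, e, f, h, j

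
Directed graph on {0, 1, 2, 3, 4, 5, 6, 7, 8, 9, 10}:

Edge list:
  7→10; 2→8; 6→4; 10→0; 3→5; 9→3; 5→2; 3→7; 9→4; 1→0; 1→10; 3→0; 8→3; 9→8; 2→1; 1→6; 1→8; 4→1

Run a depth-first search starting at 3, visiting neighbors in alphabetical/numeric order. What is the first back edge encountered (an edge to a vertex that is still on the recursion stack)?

4->1

DFS from 3 (visiting neighbors in alphabetical/numeric order); mark gray on enter, black on exit:
3 gray
  0 gray
  0 black
  5 gray
    2 gray
      1 gray
        1→0: 0 black — skip
        6 gray
          4 gray
            4→1: 1 is gray → back edge
First back edge: 4 → 1.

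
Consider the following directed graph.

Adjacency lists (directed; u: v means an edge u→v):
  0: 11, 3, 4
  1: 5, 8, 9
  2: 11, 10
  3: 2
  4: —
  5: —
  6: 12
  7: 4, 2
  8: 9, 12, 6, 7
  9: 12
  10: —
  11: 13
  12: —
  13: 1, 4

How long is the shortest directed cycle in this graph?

6

For each vertex v, BFS finds the shortest path from v back to v.
The shortest such closed walk is 11 → 13 → 1 → 8 → 7 → 2 → 11, length 6.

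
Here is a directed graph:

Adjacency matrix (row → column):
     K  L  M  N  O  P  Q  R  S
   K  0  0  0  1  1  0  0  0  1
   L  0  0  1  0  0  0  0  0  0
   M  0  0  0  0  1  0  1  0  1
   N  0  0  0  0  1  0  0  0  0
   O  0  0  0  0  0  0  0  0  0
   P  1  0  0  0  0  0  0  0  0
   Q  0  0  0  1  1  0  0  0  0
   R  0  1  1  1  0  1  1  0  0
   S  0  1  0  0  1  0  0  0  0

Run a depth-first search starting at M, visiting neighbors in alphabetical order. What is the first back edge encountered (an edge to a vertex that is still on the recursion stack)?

L→M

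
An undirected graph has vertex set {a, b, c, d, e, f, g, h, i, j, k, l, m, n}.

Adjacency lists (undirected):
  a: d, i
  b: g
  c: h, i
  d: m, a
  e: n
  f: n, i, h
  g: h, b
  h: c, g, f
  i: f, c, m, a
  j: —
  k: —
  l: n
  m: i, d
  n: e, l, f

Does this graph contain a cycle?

Yes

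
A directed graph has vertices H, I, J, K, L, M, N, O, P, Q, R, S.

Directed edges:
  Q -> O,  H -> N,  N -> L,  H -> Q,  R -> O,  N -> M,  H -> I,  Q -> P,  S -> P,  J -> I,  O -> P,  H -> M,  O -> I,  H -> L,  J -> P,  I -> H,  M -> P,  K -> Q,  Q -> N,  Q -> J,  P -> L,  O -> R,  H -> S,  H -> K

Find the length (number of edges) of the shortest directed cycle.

2

For each vertex v, BFS finds the shortest path from v back to v.
The shortest such closed walk is O → R → O, length 2.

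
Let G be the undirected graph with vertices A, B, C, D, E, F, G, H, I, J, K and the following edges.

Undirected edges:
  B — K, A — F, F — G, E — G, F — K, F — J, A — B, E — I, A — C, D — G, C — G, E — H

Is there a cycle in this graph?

Yes

DFS, tracking each vertex's parent; an edge to a visited non-parent vertex closes a cycle.
Start from F:
visit F (parent –)
  visit A (parent F)
    visit C (parent A)
      visit G (parent C)
        visit D (parent G)
          D–G: parent, skip
        G–F: F visited and ≠ parent → cycle
Cycle: F – A – C – G – F.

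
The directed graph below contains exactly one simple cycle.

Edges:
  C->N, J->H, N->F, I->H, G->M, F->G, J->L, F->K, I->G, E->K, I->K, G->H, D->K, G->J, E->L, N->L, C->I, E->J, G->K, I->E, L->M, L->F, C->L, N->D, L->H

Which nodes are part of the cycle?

DFS with gray/black marking from F:
F gray
  G gray
    J gray
      L gray
        H gray
        H black
        L→F: F is gray → back edge
Back edge closes the cycle F → G → J → L → F; its vertices are {F, G, J, L}.

F, G, J, L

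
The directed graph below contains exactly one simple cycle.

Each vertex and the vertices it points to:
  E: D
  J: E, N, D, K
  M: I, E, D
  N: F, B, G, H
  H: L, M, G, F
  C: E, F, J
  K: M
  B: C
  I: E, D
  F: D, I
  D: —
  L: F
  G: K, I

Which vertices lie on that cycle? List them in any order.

DFS with gray/black marking from J:
J gray
  E gray
    D gray
    D black
  E black
  N gray
    F gray
      F→D: D black — skip
      I gray
        I→E: E black — skip
        I→D: D black — skip
      I black
    F black
    B gray
      C gray
        C→E: E black — skip
        C→F: F black — skip
        C→J: J is gray → back edge
Back edge closes the cycle J → N → B → C → J; its vertices are {B, C, J, N}.

B, C, J, N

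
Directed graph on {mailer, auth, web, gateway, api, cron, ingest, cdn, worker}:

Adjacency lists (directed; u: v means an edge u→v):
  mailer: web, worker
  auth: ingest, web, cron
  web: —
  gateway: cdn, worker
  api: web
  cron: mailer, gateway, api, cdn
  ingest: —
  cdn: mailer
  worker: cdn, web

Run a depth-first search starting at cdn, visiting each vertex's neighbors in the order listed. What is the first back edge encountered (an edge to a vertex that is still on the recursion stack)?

DFS from cdn (visiting each vertex's neighbors in the order listed); mark gray on enter, black on exit:
cdn gray
  mailer gray
    web gray
    web black
    worker gray
      worker→cdn: cdn is gray → back edge
First back edge: worker → cdn.

worker->cdn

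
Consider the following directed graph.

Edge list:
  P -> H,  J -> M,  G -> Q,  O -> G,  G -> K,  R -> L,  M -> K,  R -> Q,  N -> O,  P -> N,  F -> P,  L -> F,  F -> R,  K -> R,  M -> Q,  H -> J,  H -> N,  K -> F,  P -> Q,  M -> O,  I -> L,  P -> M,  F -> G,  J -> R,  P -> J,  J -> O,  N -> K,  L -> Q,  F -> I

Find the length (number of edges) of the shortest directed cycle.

3

For each vertex v, BFS finds the shortest path from v back to v.
The shortest such closed walk is K → F → G → K, length 3.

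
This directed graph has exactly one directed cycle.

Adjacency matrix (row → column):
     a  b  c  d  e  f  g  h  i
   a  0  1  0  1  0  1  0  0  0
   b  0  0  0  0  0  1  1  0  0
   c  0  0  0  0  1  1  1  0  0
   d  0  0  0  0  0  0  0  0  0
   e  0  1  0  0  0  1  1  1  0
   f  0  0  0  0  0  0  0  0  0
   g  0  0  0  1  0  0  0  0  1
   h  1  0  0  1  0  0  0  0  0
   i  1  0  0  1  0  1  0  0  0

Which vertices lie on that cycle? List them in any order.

a, b, g, i

DFS with gray/black marking from g:
g gray
  i gray
    d gray
    d black
    f gray
    f black
    a gray
      a→f: f black — skip
      b gray
        b→f: f black — skip
        b→g: g is gray → back edge
Back edge closes the cycle g → i → a → b → g; its vertices are {a, b, g, i}.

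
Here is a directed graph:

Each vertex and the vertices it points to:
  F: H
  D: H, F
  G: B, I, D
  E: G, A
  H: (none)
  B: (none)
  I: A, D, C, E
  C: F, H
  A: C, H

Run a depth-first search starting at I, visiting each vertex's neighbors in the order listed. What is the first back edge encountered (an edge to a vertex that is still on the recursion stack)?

G→I

DFS from I (visiting each vertex's neighbors in the order listed); mark gray on enter, black on exit:
I gray
  A gray
    C gray
      F gray
        H gray
        H black
      F black
      C→H: H black — skip
    C black
    A→H: H black — skip
  A black
  D gray
    D→H: H black — skip
    D→F: F black — skip
  D black
  I→C: C black — skip
  E gray
    G gray
      B gray
      B black
      G→I: I is gray → back edge
First back edge: G → I.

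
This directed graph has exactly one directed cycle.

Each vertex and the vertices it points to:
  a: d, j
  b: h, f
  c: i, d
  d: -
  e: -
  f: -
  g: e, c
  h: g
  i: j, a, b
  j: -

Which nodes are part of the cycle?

b, c, g, h, i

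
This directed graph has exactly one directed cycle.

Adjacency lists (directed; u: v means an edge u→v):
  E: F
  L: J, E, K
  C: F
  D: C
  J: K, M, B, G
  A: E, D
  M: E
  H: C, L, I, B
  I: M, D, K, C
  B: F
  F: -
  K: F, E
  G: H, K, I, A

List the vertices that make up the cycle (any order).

DFS with gray/black marking from G:
G gray
  H gray
    C gray
      F gray
      F black
    C black
    L gray
      J gray
        K gray
          K→F: F black — skip
          E gray
            E→F: F black — skip
          E black
        K black
        M gray
          M→E: E black — skip
        M black
        B gray
          B→F: F black — skip
        B black
        J→G: G is gray → back edge
Back edge closes the cycle G → H → L → J → G; its vertices are {G, H, J, L}.

G, H, J, L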